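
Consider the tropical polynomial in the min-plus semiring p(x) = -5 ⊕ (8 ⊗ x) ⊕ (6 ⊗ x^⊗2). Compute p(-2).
p(-2) = -5

A tropical monomial a ⊗ x^⊗i evaluates to a + i · x. Evaluating each term at x = -2:
  Term 0 contributes -5 + 0 · -2 = -5
  Term 1 contributes 8 + 1 · -2 = 6
  Term 2 contributes 6 + 2 · -2 = 2
p(-2) = ⊕ of these = min[-5, 6, 2] = -5.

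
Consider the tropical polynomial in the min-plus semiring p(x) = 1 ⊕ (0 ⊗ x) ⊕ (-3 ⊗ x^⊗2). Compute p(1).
p(1) = -1

A tropical monomial a ⊗ x^⊗i evaluates to a + i · x. Evaluating each term at x = 1:
  Term 0 contributes 1 + 0 · 1 = 1
  Term 1 contributes 0 + 1 · 1 = 1
  Term 2 contributes -3 + 2 · 1 = -1
p(1) = ⊕ of these = min[1, 1, -1] = -1.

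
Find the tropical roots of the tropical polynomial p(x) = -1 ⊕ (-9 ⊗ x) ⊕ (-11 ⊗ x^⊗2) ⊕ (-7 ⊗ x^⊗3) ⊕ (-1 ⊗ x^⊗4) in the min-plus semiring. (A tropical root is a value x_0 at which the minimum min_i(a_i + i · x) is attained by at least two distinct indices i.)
Roots: {-6, -4, 2, 8}

Each tropical root is a break point of the lower envelope of the lines y = a_i + i · x (there are 5 lines, with slopes 0, 1, ..., 4). Only the lines that attain the minimum somewhere contribute to roots; other lines are dominated. Here the surviving (envelope) indices are i = 4, i = 3, i = 2, i = 1, i = 0.
Intersections between consecutive envelope lines give the roots: for adjacent envelope indices i < j the intersection is x = (a_i − a_j) / (j − i). Reading off the sorted break points: {-6, -4, 2, 8}.
Verification: at each break x_0, at least two indices attain the minimum of min_i(a_i + i · x_0).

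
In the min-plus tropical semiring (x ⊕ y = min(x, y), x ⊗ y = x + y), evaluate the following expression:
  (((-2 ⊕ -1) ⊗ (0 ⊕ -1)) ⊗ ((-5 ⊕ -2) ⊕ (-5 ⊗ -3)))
(((-2 ⊕ -1) ⊗ (0 ⊕ -1)) ⊗ ((-5 ⊕ -2) ⊕ (-5 ⊗ -3))) = -11

Expand innermost to outermost. Recall ⊕ takes the minimum of its arguments and ⊗ takes their sum. Working out the expression (((-2 ⊕ -1) ⊗ (0 ⊕ -1)) ⊗ ((-5 ⊕ -2) ⊕ (-5 ⊗ -3))) gives -11.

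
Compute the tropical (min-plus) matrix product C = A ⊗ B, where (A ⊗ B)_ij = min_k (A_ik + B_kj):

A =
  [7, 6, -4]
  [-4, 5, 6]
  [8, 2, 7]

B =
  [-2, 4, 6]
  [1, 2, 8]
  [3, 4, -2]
A ⊗ B =
  [-1, 0, -6]
  [-6, 0, 2]
  [3, 4, 5]

Apply the min-plus product entry-by-entry:
  C[0][0] = min over k of (A[0][0] + B[0][0] = 7 + -2 = 5, A[0][1] + B[1][0] = 6 + 1 = 7, A[0][2] + B[2][0] = -4 + 3 = -1) = -1 (attained at k = 2)
  C[0][1] = min over k of (A[0][0] + B[0][1] = 7 + 4 = 11, A[0][1] + B[1][1] = 6 + 2 = 8, A[0][2] + B[2][1] = -4 + 4 = 0) = 0 (attained at k = 2)
  C[0][2] = min over k of (A[0][0] + B[0][2] = 7 + 6 = 13, A[0][1] + B[1][2] = 6 + 8 = 14, A[0][2] + B[2][2] = -4 + -2 = -6) = -6 (attained at k = 2)
  C[1][0] = min over k of (A[1][0] + B[0][0] = -4 + -2 = -6, A[1][1] + B[1][0] = 5 + 1 = 6, A[1][2] + B[2][0] = 6 + 3 = 9) = -6 (attained at k = 0)
  C[1][1] = min over k of (A[1][0] + B[0][1] = -4 + 4 = 0, A[1][1] + B[1][1] = 5 + 2 = 7, A[1][2] + B[2][1] = 6 + 4 = 10) = 0 (attained at k = 0)
  C[1][2] = min over k of (A[1][0] + B[0][2] = -4 + 6 = 2, A[1][1] + B[1][2] = 5 + 8 = 13, A[1][2] + B[2][2] = 6 + -2 = 4) = 2 (attained at k = 0)
  C[2][0] = min over k of (A[2][0] + B[0][0] = 8 + -2 = 6, A[2][1] + B[1][0] = 2 + 1 = 3, A[2][2] + B[2][0] = 7 + 3 = 10) = 3 (attained at k = 1)
  C[2][1] = min over k of (A[2][0] + B[0][1] = 8 + 4 = 12, A[2][1] + B[1][1] = 2 + 2 = 4, A[2][2] + B[2][1] = 7 + 4 = 11) = 4 (attained at k = 1)
  C[2][2] = min over k of (A[2][0] + B[0][2] = 8 + 6 = 14, A[2][1] + B[1][2] = 2 + 8 = 10, A[2][2] + B[2][2] = 7 + -2 = 5) = 5 (attained at k = 2)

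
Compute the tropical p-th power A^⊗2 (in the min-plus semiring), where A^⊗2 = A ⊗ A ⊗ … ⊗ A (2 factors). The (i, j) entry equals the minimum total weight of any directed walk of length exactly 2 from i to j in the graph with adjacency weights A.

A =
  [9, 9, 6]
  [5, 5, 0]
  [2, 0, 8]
A^⊗2 =
  [8, 6, 9]
  [2, 0, 5]
  [5, 5, 0]

Each entry (A^⊗2)_ij equals the minimum over all length-2 walks i = v_0 → v_1 → … → v_2 = j of Σ_t A[v_t][v_{t+1}]. For example, for (i, j) = (0, 2) we minimise over 3 possible intermediate vertex sequences; the minimum is 9, attained along the walk 0 → 1 → 2.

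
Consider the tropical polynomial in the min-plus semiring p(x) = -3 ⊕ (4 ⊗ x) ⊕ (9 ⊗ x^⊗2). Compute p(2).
p(2) = -3

A tropical monomial a ⊗ x^⊗i evaluates to a + i · x. Evaluating each term at x = 2:
  Term 0 contributes -3 + 0 · 2 = -3
  Term 1 contributes 4 + 1 · 2 = 6
  Term 2 contributes 9 + 2 · 2 = 13
p(2) = ⊕ of these = min[-3, 6, 13] = -3.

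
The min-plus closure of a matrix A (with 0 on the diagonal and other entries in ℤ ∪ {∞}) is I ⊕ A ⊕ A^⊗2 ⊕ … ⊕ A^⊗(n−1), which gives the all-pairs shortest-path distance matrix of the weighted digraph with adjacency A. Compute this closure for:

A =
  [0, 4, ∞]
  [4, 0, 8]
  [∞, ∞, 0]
Closure =
  [0, 4, 12]
  [4, 0, 8]
  [∞, ∞, 0]

This is the Floyd-Warshall all-pairs shortest-path computation. For each intermediate vertex k = 0, 1, …, 2, update dist[i][j] ← min(dist[i][j], dist[i][k] + dist[k][j]). The final matrix gives, for each (i, j), the minimum total weight of any directed path from i to j (possibly empty when i = j).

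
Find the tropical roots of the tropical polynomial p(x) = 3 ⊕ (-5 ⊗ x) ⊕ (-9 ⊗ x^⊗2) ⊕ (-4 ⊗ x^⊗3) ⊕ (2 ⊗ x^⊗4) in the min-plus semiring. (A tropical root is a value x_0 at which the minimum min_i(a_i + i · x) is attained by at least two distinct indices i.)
Roots: {-6, -5, 4, 8}

Each tropical root is a break point of the lower envelope of the lines y = a_i + i · x (there are 5 lines, with slopes 0, 1, ..., 4). Only the lines that attain the minimum somewhere contribute to roots; other lines are dominated. Here the surviving (envelope) indices are i = 4, i = 3, i = 2, i = 1, i = 0.
Intersections between consecutive envelope lines give the roots: for adjacent envelope indices i < j the intersection is x = (a_i − a_j) / (j − i). Reading off the sorted break points: {-6, -5, 4, 8}.
Verification: at each break x_0, at least two indices attain the minimum of min_i(a_i + i · x_0).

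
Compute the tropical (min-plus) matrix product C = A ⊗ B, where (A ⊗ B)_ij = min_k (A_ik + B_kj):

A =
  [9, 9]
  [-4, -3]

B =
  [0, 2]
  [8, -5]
A ⊗ B =
  [9, 4]
  [-4, -8]

Apply the min-plus product entry-by-entry:
  C[0][0] = min over k of (A[0][0] + B[0][0] = 9 + 0 = 9, A[0][1] + B[1][0] = 9 + 8 = 17) = 9 (attained at k = 0)
  C[0][1] = min over k of (A[0][0] + B[0][1] = 9 + 2 = 11, A[0][1] + B[1][1] = 9 + -5 = 4) = 4 (attained at k = 1)
  C[1][0] = min over k of (A[1][0] + B[0][0] = -4 + 0 = -4, A[1][1] + B[1][0] = -3 + 8 = 5) = -4 (attained at k = 0)
  C[1][1] = min over k of (A[1][0] + B[0][1] = -4 + 2 = -2, A[1][1] + B[1][1] = -3 + -5 = -8) = -8 (attained at k = 1)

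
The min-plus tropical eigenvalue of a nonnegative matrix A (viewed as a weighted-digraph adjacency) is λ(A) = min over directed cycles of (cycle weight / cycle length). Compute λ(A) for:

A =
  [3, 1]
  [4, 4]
λ(A) = 5/2

Enumerate directed cycles and compute their means (weight / length). Sample:
  cycle 0 → 0: weight = 3, length = 1, mean = 3/1 ≈ 3.000
  cycle 1 → 1: weight = 4, length = 1, mean = 4/1 ≈ 4.000
  cycle 0 → 1 → 0: weight = 5, length = 2, mean = 5/2 ≈ 2.500
  cycle 1 → 0 → 1: weight = 5, length = 2, mean = 5/2 ≈ 2.500
Minimum mean = 2.500, attained e.g. along the cycle 0 → 1 → 0 with weight 5 and length 2. So λ(A) = 5/2 = 5/2.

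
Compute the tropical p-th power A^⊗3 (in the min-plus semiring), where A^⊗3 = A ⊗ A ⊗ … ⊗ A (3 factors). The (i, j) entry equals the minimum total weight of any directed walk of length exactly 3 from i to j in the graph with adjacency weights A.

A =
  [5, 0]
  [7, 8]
A^⊗3 =
  [12, 7]
  [14, 12]

Each entry (A^⊗3)_ij equals the minimum over all length-3 walks i = v_0 → v_1 → … → v_3 = j of Σ_t A[v_t][v_{t+1}]. For example, for (i, j) = (0, 1) we minimise over 4 possible intermediate vertex sequences; the minimum is 7, attained along the walk 0 → 1 → 0 → 1.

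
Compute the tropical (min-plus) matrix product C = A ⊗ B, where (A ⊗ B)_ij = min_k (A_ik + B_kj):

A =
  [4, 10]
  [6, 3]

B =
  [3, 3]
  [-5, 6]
A ⊗ B =
  [5, 7]
  [-2, 9]

Apply the min-plus product entry-by-entry:
  C[0][0] = min over k of (A[0][0] + B[0][0] = 4 + 3 = 7, A[0][1] + B[1][0] = 10 + -5 = 5) = 5 (attained at k = 1)
  C[0][1] = min over k of (A[0][0] + B[0][1] = 4 + 3 = 7, A[0][1] + B[1][1] = 10 + 6 = 16) = 7 (attained at k = 0)
  C[1][0] = min over k of (A[1][0] + B[0][0] = 6 + 3 = 9, A[1][1] + B[1][0] = 3 + -5 = -2) = -2 (attained at k = 1)
  C[1][1] = min over k of (A[1][0] + B[0][1] = 6 + 3 = 9, A[1][1] + B[1][1] = 3 + 6 = 9) = 9 (attained at k = 0)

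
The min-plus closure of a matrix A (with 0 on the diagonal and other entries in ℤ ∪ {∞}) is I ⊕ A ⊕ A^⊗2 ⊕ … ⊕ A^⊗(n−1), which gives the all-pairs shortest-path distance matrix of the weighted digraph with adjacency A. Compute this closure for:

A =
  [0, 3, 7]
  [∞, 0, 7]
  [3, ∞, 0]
Closure =
  [0, 3, 7]
  [10, 0, 7]
  [3, 6, 0]

This is the Floyd-Warshall all-pairs shortest-path computation. For each intermediate vertex k = 0, 1, …, 2, update dist[i][j] ← min(dist[i][j], dist[i][k] + dist[k][j]). The final matrix gives, for each (i, j), the minimum total weight of any directed path from i to j (possibly empty when i = j).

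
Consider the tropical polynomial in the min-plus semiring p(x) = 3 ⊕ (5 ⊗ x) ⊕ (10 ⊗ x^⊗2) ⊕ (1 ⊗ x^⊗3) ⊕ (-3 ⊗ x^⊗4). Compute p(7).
p(7) = 3

A tropical monomial a ⊗ x^⊗i evaluates to a + i · x. Evaluating each term at x = 7:
  Term 0 contributes 3 + 0 · 7 = 3
  Term 1 contributes 5 + 1 · 7 = 12
  Term 2 contributes 10 + 2 · 7 = 24
  Term 3 contributes 1 + 3 · 7 = 22
  Term 4 contributes -3 + 4 · 7 = 25
p(7) = ⊕ of these = min[3, 12, 24, 22, 25] = 3.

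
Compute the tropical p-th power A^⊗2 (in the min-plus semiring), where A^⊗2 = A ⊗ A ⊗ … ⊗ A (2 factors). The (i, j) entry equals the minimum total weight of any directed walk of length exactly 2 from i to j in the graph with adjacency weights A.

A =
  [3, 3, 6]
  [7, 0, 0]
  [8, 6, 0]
A^⊗2 =
  [6, 3, 3]
  [7, 0, 0]
  [8, 6, 0]

Each entry (A^⊗2)_ij equals the minimum over all length-2 walks i = v_0 → v_1 → … → v_2 = j of Σ_t A[v_t][v_{t+1}]. For example, for (i, j) = (0, 2) we minimise over 3 possible intermediate vertex sequences; the minimum is 3, attained along the walk 0 → 1 → 2.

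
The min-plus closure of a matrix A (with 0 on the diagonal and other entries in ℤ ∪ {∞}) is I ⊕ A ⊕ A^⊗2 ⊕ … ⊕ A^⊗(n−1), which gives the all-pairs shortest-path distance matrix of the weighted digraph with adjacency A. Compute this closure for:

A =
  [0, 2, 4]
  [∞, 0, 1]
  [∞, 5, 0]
Closure =
  [0, 2, 3]
  [∞, 0, 1]
  [∞, 5, 0]

This is the Floyd-Warshall all-pairs shortest-path computation. For each intermediate vertex k = 0, 1, …, 2, update dist[i][j] ← min(dist[i][j], dist[i][k] + dist[k][j]). The final matrix gives, for each (i, j), the minimum total weight of any directed path from i to j (possibly empty when i = j).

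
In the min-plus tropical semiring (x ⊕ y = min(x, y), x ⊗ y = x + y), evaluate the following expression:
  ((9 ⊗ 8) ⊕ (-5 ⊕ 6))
((9 ⊗ 8) ⊕ (-5 ⊕ 6)) = -5

Expand innermost to outermost. Recall ⊕ takes the minimum of its arguments and ⊗ takes their sum. Working out the expression ((9 ⊗ 8) ⊕ (-5 ⊕ 6)) gives -5.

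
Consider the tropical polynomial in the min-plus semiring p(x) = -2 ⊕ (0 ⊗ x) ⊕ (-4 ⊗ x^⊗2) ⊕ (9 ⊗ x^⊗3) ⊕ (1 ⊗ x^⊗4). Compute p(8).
p(8) = -2

A tropical monomial a ⊗ x^⊗i evaluates to a + i · x. Evaluating each term at x = 8:
  Term 0 contributes -2 + 0 · 8 = -2
  Term 1 contributes 0 + 1 · 8 = 8
  Term 2 contributes -4 + 2 · 8 = 12
  Term 3 contributes 9 + 3 · 8 = 33
  Term 4 contributes 1 + 4 · 8 = 33
p(8) = ⊕ of these = min[-2, 8, 12, 33, 33] = -2.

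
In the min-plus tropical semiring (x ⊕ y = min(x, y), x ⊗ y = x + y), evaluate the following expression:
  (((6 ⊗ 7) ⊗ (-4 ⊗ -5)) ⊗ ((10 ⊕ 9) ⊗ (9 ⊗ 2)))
(((6 ⊗ 7) ⊗ (-4 ⊗ -5)) ⊗ ((10 ⊕ 9) ⊗ (9 ⊗ 2))) = 24

Expand innermost to outermost. Recall ⊕ takes the minimum of its arguments and ⊗ takes their sum. Working out the expression (((6 ⊗ 7) ⊗ (-4 ⊗ -5)) ⊗ ((10 ⊕ 9) ⊗ (9 ⊗ 2))) gives 24.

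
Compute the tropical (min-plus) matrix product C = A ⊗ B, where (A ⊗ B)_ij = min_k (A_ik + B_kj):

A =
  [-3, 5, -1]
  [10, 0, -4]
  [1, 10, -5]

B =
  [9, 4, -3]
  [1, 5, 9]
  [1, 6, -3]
A ⊗ B =
  [0, 1, -6]
  [-3, 2, -7]
  [-4, 1, -8]

Apply the min-plus product entry-by-entry:
  C[0][0] = min over k of (A[0][0] + B[0][0] = -3 + 9 = 6, A[0][1] + B[1][0] = 5 + 1 = 6, A[0][2] + B[2][0] = -1 + 1 = 0) = 0 (attained at k = 2)
  C[0][1] = min over k of (A[0][0] + B[0][1] = -3 + 4 = 1, A[0][1] + B[1][1] = 5 + 5 = 10, A[0][2] + B[2][1] = -1 + 6 = 5) = 1 (attained at k = 0)
  C[0][2] = min over k of (A[0][0] + B[0][2] = -3 + -3 = -6, A[0][1] + B[1][2] = 5 + 9 = 14, A[0][2] + B[2][2] = -1 + -3 = -4) = -6 (attained at k = 0)
  C[1][0] = min over k of (A[1][0] + B[0][0] = 10 + 9 = 19, A[1][1] + B[1][0] = 0 + 1 = 1, A[1][2] + B[2][0] = -4 + 1 = -3) = -3 (attained at k = 2)
  C[1][1] = min over k of (A[1][0] + B[0][1] = 10 + 4 = 14, A[1][1] + B[1][1] = 0 + 5 = 5, A[1][2] + B[2][1] = -4 + 6 = 2) = 2 (attained at k = 2)
  C[1][2] = min over k of (A[1][0] + B[0][2] = 10 + -3 = 7, A[1][1] + B[1][2] = 0 + 9 = 9, A[1][2] + B[2][2] = -4 + -3 = -7) = -7 (attained at k = 2)
  C[2][0] = min over k of (A[2][0] + B[0][0] = 1 + 9 = 10, A[2][1] + B[1][0] = 10 + 1 = 11, A[2][2] + B[2][0] = -5 + 1 = -4) = -4 (attained at k = 2)
  C[2][1] = min over k of (A[2][0] + B[0][1] = 1 + 4 = 5, A[2][1] + B[1][1] = 10 + 5 = 15, A[2][2] + B[2][1] = -5 + 6 = 1) = 1 (attained at k = 2)
  C[2][2] = min over k of (A[2][0] + B[0][2] = 1 + -3 = -2, A[2][1] + B[1][2] = 10 + 9 = 19, A[2][2] + B[2][2] = -5 + -3 = -8) = -8 (attained at k = 2)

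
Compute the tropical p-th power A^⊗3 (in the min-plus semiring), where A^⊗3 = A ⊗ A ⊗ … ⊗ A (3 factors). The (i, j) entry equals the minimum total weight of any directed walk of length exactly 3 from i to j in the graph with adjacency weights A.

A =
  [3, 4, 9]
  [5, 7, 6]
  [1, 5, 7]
A^⊗3 =
  [9, 10, 13]
  [10, 11, 15]
  [7, 8, 11]

Each entry (A^⊗3)_ij equals the minimum over all length-3 walks i = v_0 → v_1 → … → v_3 = j of Σ_t A[v_t][v_{t+1}]. For example, for (i, j) = (0, 2) we minimise over 9 possible intermediate vertex sequences; the minimum is 13, attained along the walk 0 → 0 → 1 → 2.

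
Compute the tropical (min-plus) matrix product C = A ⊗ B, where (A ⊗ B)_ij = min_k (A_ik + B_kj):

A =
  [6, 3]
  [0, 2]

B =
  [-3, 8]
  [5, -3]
A ⊗ B =
  [3, 0]
  [-3, -1]

Apply the min-plus product entry-by-entry:
  C[0][0] = min over k of (A[0][0] + B[0][0] = 6 + -3 = 3, A[0][1] + B[1][0] = 3 + 5 = 8) = 3 (attained at k = 0)
  C[0][1] = min over k of (A[0][0] + B[0][1] = 6 + 8 = 14, A[0][1] + B[1][1] = 3 + -3 = 0) = 0 (attained at k = 1)
  C[1][0] = min over k of (A[1][0] + B[0][0] = 0 + -3 = -3, A[1][1] + B[1][0] = 2 + 5 = 7) = -3 (attained at k = 0)
  C[1][1] = min over k of (A[1][0] + B[0][1] = 0 + 8 = 8, A[1][1] + B[1][1] = 2 + -3 = -1) = -1 (attained at k = 1)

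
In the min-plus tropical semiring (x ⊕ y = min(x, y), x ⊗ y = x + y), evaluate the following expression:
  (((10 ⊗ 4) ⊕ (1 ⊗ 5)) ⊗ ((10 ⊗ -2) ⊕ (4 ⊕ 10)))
(((10 ⊗ 4) ⊕ (1 ⊗ 5)) ⊗ ((10 ⊗ -2) ⊕ (4 ⊕ 10))) = 10

Expand innermost to outermost. Recall ⊕ takes the minimum of its arguments and ⊗ takes their sum. Working out the expression (((10 ⊗ 4) ⊕ (1 ⊗ 5)) ⊗ ((10 ⊗ -2) ⊕ (4 ⊕ 10))) gives 10.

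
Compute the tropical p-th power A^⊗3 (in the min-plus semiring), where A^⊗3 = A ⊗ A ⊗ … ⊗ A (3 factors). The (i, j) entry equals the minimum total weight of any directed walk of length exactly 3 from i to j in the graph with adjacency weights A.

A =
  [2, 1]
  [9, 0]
A^⊗3 =
  [6, 1]
  [9, 0]

Each entry (A^⊗3)_ij equals the minimum over all length-3 walks i = v_0 → v_1 → … → v_3 = j of Σ_t A[v_t][v_{t+1}]. For example, for (i, j) = (0, 1) we minimise over 4 possible intermediate vertex sequences; the minimum is 1, attained along the walk 0 → 1 → 1 → 1.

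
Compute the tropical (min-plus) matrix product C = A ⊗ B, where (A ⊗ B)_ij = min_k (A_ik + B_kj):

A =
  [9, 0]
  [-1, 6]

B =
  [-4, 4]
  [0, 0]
A ⊗ B =
  [0, 0]
  [-5, 3]

Apply the min-plus product entry-by-entry:
  C[0][0] = min over k of (A[0][0] + B[0][0] = 9 + -4 = 5, A[0][1] + B[1][0] = 0 + 0 = 0) = 0 (attained at k = 1)
  C[0][1] = min over k of (A[0][0] + B[0][1] = 9 + 4 = 13, A[0][1] + B[1][1] = 0 + 0 = 0) = 0 (attained at k = 1)
  C[1][0] = min over k of (A[1][0] + B[0][0] = -1 + -4 = -5, A[1][1] + B[1][0] = 6 + 0 = 6) = -5 (attained at k = 0)
  C[1][1] = min over k of (A[1][0] + B[0][1] = -1 + 4 = 3, A[1][1] + B[1][1] = 6 + 0 = 6) = 3 (attained at k = 0)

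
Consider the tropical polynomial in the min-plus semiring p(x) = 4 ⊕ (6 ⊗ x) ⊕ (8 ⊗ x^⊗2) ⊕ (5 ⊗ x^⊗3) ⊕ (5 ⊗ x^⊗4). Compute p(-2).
p(-2) = -3

A tropical monomial a ⊗ x^⊗i evaluates to a + i · x. Evaluating each term at x = -2:
  Term 0 contributes 4 + 0 · -2 = 4
  Term 1 contributes 6 + 1 · -2 = 4
  Term 2 contributes 8 + 2 · -2 = 4
  Term 3 contributes 5 + 3 · -2 = -1
  Term 4 contributes 5 + 4 · -2 = -3
p(-2) = ⊕ of these = min[4, 4, 4, -1, -3] = -3.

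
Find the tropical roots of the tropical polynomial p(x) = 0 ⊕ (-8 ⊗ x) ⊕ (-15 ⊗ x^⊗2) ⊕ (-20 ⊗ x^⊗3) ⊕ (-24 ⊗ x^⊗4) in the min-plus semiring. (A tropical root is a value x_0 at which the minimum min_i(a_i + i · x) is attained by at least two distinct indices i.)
Roots: {4, 5, 7, 8}

Each tropical root is a break point of the lower envelope of the lines y = a_i + i · x (there are 5 lines, with slopes 0, 1, ..., 4). Only the lines that attain the minimum somewhere contribute to roots; other lines are dominated. Here the surviving (envelope) indices are i = 4, i = 3, i = 2, i = 1, i = 0.
Intersections between consecutive envelope lines give the roots: for adjacent envelope indices i < j the intersection is x = (a_i − a_j) / (j − i). Reading off the sorted break points: {4, 5, 7, 8}.
Verification: at each break x_0, at least two indices attain the minimum of min_i(a_i + i · x_0).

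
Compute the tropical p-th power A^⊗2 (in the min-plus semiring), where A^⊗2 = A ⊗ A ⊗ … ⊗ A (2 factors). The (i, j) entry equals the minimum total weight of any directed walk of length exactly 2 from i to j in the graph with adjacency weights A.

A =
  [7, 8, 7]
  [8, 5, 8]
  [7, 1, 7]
A^⊗2 =
  [14, 8, 14]
  [13, 9, 13]
  [9, 6, 9]

Each entry (A^⊗2)_ij equals the minimum over all length-2 walks i = v_0 → v_1 → … → v_2 = j of Σ_t A[v_t][v_{t+1}]. For example, for (i, j) = (0, 2) we minimise over 3 possible intermediate vertex sequences; the minimum is 14, attained along the walk 0 → 0 → 2.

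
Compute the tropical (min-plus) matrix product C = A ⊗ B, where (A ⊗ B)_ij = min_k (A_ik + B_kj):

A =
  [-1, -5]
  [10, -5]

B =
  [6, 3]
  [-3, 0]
A ⊗ B =
  [-8, -5]
  [-8, -5]

Apply the min-plus product entry-by-entry:
  C[0][0] = min over k of (A[0][0] + B[0][0] = -1 + 6 = 5, A[0][1] + B[1][0] = -5 + -3 = -8) = -8 (attained at k = 1)
  C[0][1] = min over k of (A[0][0] + B[0][1] = -1 + 3 = 2, A[0][1] + B[1][1] = -5 + 0 = -5) = -5 (attained at k = 1)
  C[1][0] = min over k of (A[1][0] + B[0][0] = 10 + 6 = 16, A[1][1] + B[1][0] = -5 + -3 = -8) = -8 (attained at k = 1)
  C[1][1] = min over k of (A[1][0] + B[0][1] = 10 + 3 = 13, A[1][1] + B[1][1] = -5 + 0 = -5) = -5 (attained at k = 1)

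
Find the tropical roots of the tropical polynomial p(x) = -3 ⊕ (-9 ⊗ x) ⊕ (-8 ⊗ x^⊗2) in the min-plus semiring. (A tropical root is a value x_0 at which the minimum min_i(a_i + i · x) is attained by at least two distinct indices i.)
Roots: {-1, 6}

Each tropical root is a break point of the lower envelope of the lines y = a_i + i · x (there are 3 lines, with slopes 0, 1, ..., 2). Only the lines that attain the minimum somewhere contribute to roots; other lines are dominated. Here the surviving (envelope) indices are i = 2, i = 1, i = 0.
Intersections between consecutive envelope lines give the roots: for adjacent envelope indices i < j the intersection is x = (a_i − a_j) / (j − i). Reading off the sorted break points: {-1, 6}.
Verification: at each break x_0, at least two indices attain the minimum of min_i(a_i + i · x_0).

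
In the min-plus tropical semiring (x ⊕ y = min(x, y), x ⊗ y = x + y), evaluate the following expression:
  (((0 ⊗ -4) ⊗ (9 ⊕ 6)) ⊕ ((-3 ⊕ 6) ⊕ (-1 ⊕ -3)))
(((0 ⊗ -4) ⊗ (9 ⊕ 6)) ⊕ ((-3 ⊕ 6) ⊕ (-1 ⊕ -3))) = -3

Expand innermost to outermost. Recall ⊕ takes the minimum of its arguments and ⊗ takes their sum. Working out the expression (((0 ⊗ -4) ⊗ (9 ⊕ 6)) ⊕ ((-3 ⊕ 6) ⊕ (-1 ⊕ -3))) gives -3.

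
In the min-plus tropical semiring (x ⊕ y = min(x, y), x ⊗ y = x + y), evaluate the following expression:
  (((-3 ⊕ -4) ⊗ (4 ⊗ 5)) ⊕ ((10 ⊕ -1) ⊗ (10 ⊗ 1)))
(((-3 ⊕ -4) ⊗ (4 ⊗ 5)) ⊕ ((10 ⊕ -1) ⊗ (10 ⊗ 1))) = 5

Expand innermost to outermost. Recall ⊕ takes the minimum of its arguments and ⊗ takes their sum. Working out the expression (((-3 ⊕ -4) ⊗ (4 ⊗ 5)) ⊕ ((10 ⊕ -1) ⊗ (10 ⊗ 1))) gives 5.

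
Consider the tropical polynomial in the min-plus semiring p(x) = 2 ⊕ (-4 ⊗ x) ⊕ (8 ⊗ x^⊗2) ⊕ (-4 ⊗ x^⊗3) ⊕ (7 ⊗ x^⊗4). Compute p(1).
p(1) = -3

A tropical monomial a ⊗ x^⊗i evaluates to a + i · x. Evaluating each term at x = 1:
  Term 0 contributes 2 + 0 · 1 = 2
  Term 1 contributes -4 + 1 · 1 = -3
  Term 2 contributes 8 + 2 · 1 = 10
  Term 3 contributes -4 + 3 · 1 = -1
  Term 4 contributes 7 + 4 · 1 = 11
p(1) = ⊕ of these = min[2, -3, 10, -1, 11] = -3.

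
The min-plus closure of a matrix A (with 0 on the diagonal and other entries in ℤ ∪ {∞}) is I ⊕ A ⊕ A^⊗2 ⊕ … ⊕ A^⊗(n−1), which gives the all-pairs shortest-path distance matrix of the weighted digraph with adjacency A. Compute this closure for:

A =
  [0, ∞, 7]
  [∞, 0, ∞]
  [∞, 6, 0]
Closure =
  [0, 13, 7]
  [∞, 0, ∞]
  [∞, 6, 0]

This is the Floyd-Warshall all-pairs shortest-path computation. For each intermediate vertex k = 0, 1, …, 2, update dist[i][j] ← min(dist[i][j], dist[i][k] + dist[k][j]). The final matrix gives, for each (i, j), the minimum total weight of any directed path from i to j (possibly empty when i = j).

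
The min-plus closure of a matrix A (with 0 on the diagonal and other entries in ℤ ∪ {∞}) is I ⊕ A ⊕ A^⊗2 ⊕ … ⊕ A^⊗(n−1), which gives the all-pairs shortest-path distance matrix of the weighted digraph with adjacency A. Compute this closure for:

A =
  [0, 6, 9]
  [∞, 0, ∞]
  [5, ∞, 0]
Closure =
  [0, 6, 9]
  [∞, 0, ∞]
  [5, 11, 0]

This is the Floyd-Warshall all-pairs shortest-path computation. For each intermediate vertex k = 0, 1, …, 2, update dist[i][j] ← min(dist[i][j], dist[i][k] + dist[k][j]). The final matrix gives, for each (i, j), the minimum total weight of any directed path from i to j (possibly empty when i = j).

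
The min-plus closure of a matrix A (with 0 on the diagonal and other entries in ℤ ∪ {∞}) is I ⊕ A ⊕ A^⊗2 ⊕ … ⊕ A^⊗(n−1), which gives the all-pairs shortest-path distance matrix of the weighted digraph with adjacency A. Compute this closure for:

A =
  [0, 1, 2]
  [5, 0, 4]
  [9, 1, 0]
Closure =
  [0, 1, 2]
  [5, 0, 4]
  [6, 1, 0]

This is the Floyd-Warshall all-pairs shortest-path computation. For each intermediate vertex k = 0, 1, …, 2, update dist[i][j] ← min(dist[i][j], dist[i][k] + dist[k][j]). The final matrix gives, for each (i, j), the minimum total weight of any directed path from i to j (possibly empty when i = j).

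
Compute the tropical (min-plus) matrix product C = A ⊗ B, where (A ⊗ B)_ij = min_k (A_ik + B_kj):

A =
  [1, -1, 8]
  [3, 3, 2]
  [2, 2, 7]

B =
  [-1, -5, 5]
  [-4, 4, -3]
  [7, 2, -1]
A ⊗ B =
  [-5, -4, -4]
  [-1, -2, 0]
  [-2, -3, -1]

Apply the min-plus product entry-by-entry:
  C[0][0] = min over k of (A[0][0] + B[0][0] = 1 + -1 = 0, A[0][1] + B[1][0] = -1 + -4 = -5, A[0][2] + B[2][0] = 8 + 7 = 15) = -5 (attained at k = 1)
  C[0][1] = min over k of (A[0][0] + B[0][1] = 1 + -5 = -4, A[0][1] + B[1][1] = -1 + 4 = 3, A[0][2] + B[2][1] = 8 + 2 = 10) = -4 (attained at k = 0)
  C[0][2] = min over k of (A[0][0] + B[0][2] = 1 + 5 = 6, A[0][1] + B[1][2] = -1 + -3 = -4, A[0][2] + B[2][2] = 8 + -1 = 7) = -4 (attained at k = 1)
  C[1][0] = min over k of (A[1][0] + B[0][0] = 3 + -1 = 2, A[1][1] + B[1][0] = 3 + -4 = -1, A[1][2] + B[2][0] = 2 + 7 = 9) = -1 (attained at k = 1)
  C[1][1] = min over k of (A[1][0] + B[0][1] = 3 + -5 = -2, A[1][1] + B[1][1] = 3 + 4 = 7, A[1][2] + B[2][1] = 2 + 2 = 4) = -2 (attained at k = 0)
  C[1][2] = min over k of (A[1][0] + B[0][2] = 3 + 5 = 8, A[1][1] + B[1][2] = 3 + -3 = 0, A[1][2] + B[2][2] = 2 + -1 = 1) = 0 (attained at k = 1)
  C[2][0] = min over k of (A[2][0] + B[0][0] = 2 + -1 = 1, A[2][1] + B[1][0] = 2 + -4 = -2, A[2][2] + B[2][0] = 7 + 7 = 14) = -2 (attained at k = 1)
  C[2][1] = min over k of (A[2][0] + B[0][1] = 2 + -5 = -3, A[2][1] + B[1][1] = 2 + 4 = 6, A[2][2] + B[2][1] = 7 + 2 = 9) = -3 (attained at k = 0)
  C[2][2] = min over k of (A[2][0] + B[0][2] = 2 + 5 = 7, A[2][1] + B[1][2] = 2 + -3 = -1, A[2][2] + B[2][2] = 7 + -1 = 6) = -1 (attained at k = 1)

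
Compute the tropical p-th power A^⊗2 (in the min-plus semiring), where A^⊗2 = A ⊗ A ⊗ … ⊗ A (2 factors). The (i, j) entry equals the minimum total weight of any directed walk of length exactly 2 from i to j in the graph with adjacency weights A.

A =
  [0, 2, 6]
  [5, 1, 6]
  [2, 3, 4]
A^⊗2 =
  [0, 2, 6]
  [5, 2, 7]
  [2, 4, 8]

Each entry (A^⊗2)_ij equals the minimum over all length-2 walks i = v_0 → v_1 → … → v_2 = j of Σ_t A[v_t][v_{t+1}]. For example, for (i, j) = (0, 2) we minimise over 3 possible intermediate vertex sequences; the minimum is 6, attained along the walk 0 → 0 → 2.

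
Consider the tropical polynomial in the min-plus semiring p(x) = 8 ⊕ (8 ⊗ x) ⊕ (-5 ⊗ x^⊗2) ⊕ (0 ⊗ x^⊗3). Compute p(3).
p(3) = 1

A tropical monomial a ⊗ x^⊗i evaluates to a + i · x. Evaluating each term at x = 3:
  Term 0 contributes 8 + 0 · 3 = 8
  Term 1 contributes 8 + 1 · 3 = 11
  Term 2 contributes -5 + 2 · 3 = 1
  Term 3 contributes 0 + 3 · 3 = 9
p(3) = ⊕ of these = min[8, 11, 1, 9] = 1.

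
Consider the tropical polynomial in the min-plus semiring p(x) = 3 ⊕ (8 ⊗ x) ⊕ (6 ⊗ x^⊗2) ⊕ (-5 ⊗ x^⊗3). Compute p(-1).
p(-1) = -8

A tropical monomial a ⊗ x^⊗i evaluates to a + i · x. Evaluating each term at x = -1:
  Term 0 contributes 3 + 0 · -1 = 3
  Term 1 contributes 8 + 1 · -1 = 7
  Term 2 contributes 6 + 2 · -1 = 4
  Term 3 contributes -5 + 3 · -1 = -8
p(-1) = ⊕ of these = min[3, 7, 4, -8] = -8.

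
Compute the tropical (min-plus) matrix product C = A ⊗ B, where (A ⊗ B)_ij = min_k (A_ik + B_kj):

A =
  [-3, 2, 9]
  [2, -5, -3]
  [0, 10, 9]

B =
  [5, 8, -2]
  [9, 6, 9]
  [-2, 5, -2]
A ⊗ B =
  [2, 5, -5]
  [-5, 1, -5]
  [5, 8, -2]

Apply the min-plus product entry-by-entry:
  C[0][0] = min over k of (A[0][0] + B[0][0] = -3 + 5 = 2, A[0][1] + B[1][0] = 2 + 9 = 11, A[0][2] + B[2][0] = 9 + -2 = 7) = 2 (attained at k = 0)
  C[0][1] = min over k of (A[0][0] + B[0][1] = -3 + 8 = 5, A[0][1] + B[1][1] = 2 + 6 = 8, A[0][2] + B[2][1] = 9 + 5 = 14) = 5 (attained at k = 0)
  C[0][2] = min over k of (A[0][0] + B[0][2] = -3 + -2 = -5, A[0][1] + B[1][2] = 2 + 9 = 11, A[0][2] + B[2][2] = 9 + -2 = 7) = -5 (attained at k = 0)
  C[1][0] = min over k of (A[1][0] + B[0][0] = 2 + 5 = 7, A[1][1] + B[1][0] = -5 + 9 = 4, A[1][2] + B[2][0] = -3 + -2 = -5) = -5 (attained at k = 2)
  C[1][1] = min over k of (A[1][0] + B[0][1] = 2 + 8 = 10, A[1][1] + B[1][1] = -5 + 6 = 1, A[1][2] + B[2][1] = -3 + 5 = 2) = 1 (attained at k = 1)
  C[1][2] = min over k of (A[1][0] + B[0][2] = 2 + -2 = 0, A[1][1] + B[1][2] = -5 + 9 = 4, A[1][2] + B[2][2] = -3 + -2 = -5) = -5 (attained at k = 2)
  C[2][0] = min over k of (A[2][0] + B[0][0] = 0 + 5 = 5, A[2][1] + B[1][0] = 10 + 9 = 19, A[2][2] + B[2][0] = 9 + -2 = 7) = 5 (attained at k = 0)
  C[2][1] = min over k of (A[2][0] + B[0][1] = 0 + 8 = 8, A[2][1] + B[1][1] = 10 + 6 = 16, A[2][2] + B[2][1] = 9 + 5 = 14) = 8 (attained at k = 0)
  C[2][2] = min over k of (A[2][0] + B[0][2] = 0 + -2 = -2, A[2][1] + B[1][2] = 10 + 9 = 19, A[2][2] + B[2][2] = 9 + -2 = 7) = -2 (attained at k = 0)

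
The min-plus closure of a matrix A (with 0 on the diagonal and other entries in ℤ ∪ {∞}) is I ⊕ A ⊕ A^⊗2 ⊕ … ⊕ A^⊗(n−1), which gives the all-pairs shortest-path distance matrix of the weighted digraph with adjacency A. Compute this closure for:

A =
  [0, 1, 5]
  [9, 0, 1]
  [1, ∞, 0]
Closure =
  [0, 1, 2]
  [2, 0, 1]
  [1, 2, 0]

This is the Floyd-Warshall all-pairs shortest-path computation. For each intermediate vertex k = 0, 1, …, 2, update dist[i][j] ← min(dist[i][j], dist[i][k] + dist[k][j]). The final matrix gives, for each (i, j), the minimum total weight of any directed path from i to j (possibly empty when i = j).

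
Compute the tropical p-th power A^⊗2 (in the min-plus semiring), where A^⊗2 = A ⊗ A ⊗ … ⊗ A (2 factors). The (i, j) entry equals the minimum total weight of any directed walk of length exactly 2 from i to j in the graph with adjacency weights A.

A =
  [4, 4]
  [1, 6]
A^⊗2 =
  [5, 8]
  [5, 5]

Each entry (A^⊗2)_ij equals the minimum over all length-2 walks i = v_0 → v_1 → … → v_2 = j of Σ_t A[v_t][v_{t+1}]. For example, for (i, j) = (0, 1) we minimise over 2 possible intermediate vertex sequences; the minimum is 8, attained along the walk 0 → 0 → 1.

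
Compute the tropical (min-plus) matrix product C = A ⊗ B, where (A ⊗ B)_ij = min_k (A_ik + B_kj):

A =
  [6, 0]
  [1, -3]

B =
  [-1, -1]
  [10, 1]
A ⊗ B =
  [5, 1]
  [0, -2]

Apply the min-plus product entry-by-entry:
  C[0][0] = min over k of (A[0][0] + B[0][0] = 6 + -1 = 5, A[0][1] + B[1][0] = 0 + 10 = 10) = 5 (attained at k = 0)
  C[0][1] = min over k of (A[0][0] + B[0][1] = 6 + -1 = 5, A[0][1] + B[1][1] = 0 + 1 = 1) = 1 (attained at k = 1)
  C[1][0] = min over k of (A[1][0] + B[0][0] = 1 + -1 = 0, A[1][1] + B[1][0] = -3 + 10 = 7) = 0 (attained at k = 0)
  C[1][1] = min over k of (A[1][0] + B[0][1] = 1 + -1 = 0, A[1][1] + B[1][1] = -3 + 1 = -2) = -2 (attained at k = 1)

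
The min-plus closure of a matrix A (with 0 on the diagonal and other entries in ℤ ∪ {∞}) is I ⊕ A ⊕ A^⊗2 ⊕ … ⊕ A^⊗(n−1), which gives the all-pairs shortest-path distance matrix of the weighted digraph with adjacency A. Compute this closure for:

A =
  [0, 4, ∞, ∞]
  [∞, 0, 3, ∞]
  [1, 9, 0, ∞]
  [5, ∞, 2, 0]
Closure =
  [0, 4, 7, ∞]
  [4, 0, 3, ∞]
  [1, 5, 0, ∞]
  [3, 7, 2, 0]

This is the Floyd-Warshall all-pairs shortest-path computation. For each intermediate vertex k = 0, 1, …, 3, update dist[i][j] ← min(dist[i][j], dist[i][k] + dist[k][j]). The final matrix gives, for each (i, j), the minimum total weight of any directed path from i to j (possibly empty when i = j).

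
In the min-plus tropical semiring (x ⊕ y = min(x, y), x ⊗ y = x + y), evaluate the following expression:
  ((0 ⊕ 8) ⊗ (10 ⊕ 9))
((0 ⊕ 8) ⊗ (10 ⊕ 9)) = 9

Expand innermost to outermost. Recall ⊕ takes the minimum of its arguments and ⊗ takes their sum. Working out the expression ((0 ⊕ 8) ⊗ (10 ⊕ 9)) gives 9.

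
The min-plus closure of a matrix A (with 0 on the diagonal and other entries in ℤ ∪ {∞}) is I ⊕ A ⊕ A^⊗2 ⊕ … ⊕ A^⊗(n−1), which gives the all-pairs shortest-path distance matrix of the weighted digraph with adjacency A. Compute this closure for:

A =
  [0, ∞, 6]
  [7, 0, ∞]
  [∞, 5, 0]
Closure =
  [0, 11, 6]
  [7, 0, 13]
  [12, 5, 0]

This is the Floyd-Warshall all-pairs shortest-path computation. For each intermediate vertex k = 0, 1, …, 2, update dist[i][j] ← min(dist[i][j], dist[i][k] + dist[k][j]). The final matrix gives, for each (i, j), the minimum total weight of any directed path from i to j (possibly empty when i = j).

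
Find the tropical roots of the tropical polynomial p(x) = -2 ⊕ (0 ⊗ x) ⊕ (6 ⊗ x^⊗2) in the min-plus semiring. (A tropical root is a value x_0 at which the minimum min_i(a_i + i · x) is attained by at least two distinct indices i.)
Roots: {-6, -2}

Each tropical root is a break point of the lower envelope of the lines y = a_i + i · x (there are 3 lines, with slopes 0, 1, ..., 2). Only the lines that attain the minimum somewhere contribute to roots; other lines are dominated. Here the surviving (envelope) indices are i = 2, i = 1, i = 0.
Intersections between consecutive envelope lines give the roots: for adjacent envelope indices i < j the intersection is x = (a_i − a_j) / (j − i). Reading off the sorted break points: {-6, -2}.
Verification: at each break x_0, at least two indices attain the minimum of min_i(a_i + i · x_0).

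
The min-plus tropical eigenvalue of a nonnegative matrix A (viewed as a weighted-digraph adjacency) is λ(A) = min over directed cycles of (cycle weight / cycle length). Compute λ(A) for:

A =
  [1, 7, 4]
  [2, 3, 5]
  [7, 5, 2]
λ(A) = 1

Enumerate directed cycles and compute their means (weight / length). Sample:
  cycle 0 → 0: weight = 1, length = 1, mean = 1/1 ≈ 1.000
  cycle 1 → 1: weight = 3, length = 1, mean = 3/1 ≈ 3.000
  cycle 2 → 2: weight = 2, length = 1, mean = 2/1 ≈ 2.000
  cycle 0 → 1 → 0: weight = 9, length = 2, mean = 9/2 ≈ 4.500
  cycle 0 → 2 → 0: weight = 11, length = 2, mean = 11/2 ≈ 5.500
  cycle 1 → 0 → 1: weight = 9, length = 2, mean = 9/2 ≈ 4.500
Minimum mean = 1.000, attained e.g. along the cycle 0 → 0 with weight 1 and length 1. So λ(A) = 1/1 = 1.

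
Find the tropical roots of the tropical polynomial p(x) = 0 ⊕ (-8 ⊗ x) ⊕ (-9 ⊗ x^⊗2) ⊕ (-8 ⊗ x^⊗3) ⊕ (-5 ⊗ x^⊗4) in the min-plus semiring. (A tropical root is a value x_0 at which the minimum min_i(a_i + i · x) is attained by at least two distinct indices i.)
Roots: {-3, -1, 1, 8}

Each tropical root is a break point of the lower envelope of the lines y = a_i + i · x (there are 5 lines, with slopes 0, 1, ..., 4). Only the lines that attain the minimum somewhere contribute to roots; other lines are dominated. Here the surviving (envelope) indices are i = 4, i = 3, i = 2, i = 1, i = 0.
Intersections between consecutive envelope lines give the roots: for adjacent envelope indices i < j the intersection is x = (a_i − a_j) / (j − i). Reading off the sorted break points: {-3, -1, 1, 8}.
Verification: at each break x_0, at least two indices attain the minimum of min_i(a_i + i · x_0).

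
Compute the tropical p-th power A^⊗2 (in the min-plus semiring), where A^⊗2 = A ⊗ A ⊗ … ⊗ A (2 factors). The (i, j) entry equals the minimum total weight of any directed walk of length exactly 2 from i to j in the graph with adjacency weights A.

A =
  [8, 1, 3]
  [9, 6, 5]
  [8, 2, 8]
A^⊗2 =
  [10, 5, 6]
  [13, 7, 11]
  [11, 8, 7]

Each entry (A^⊗2)_ij equals the minimum over all length-2 walks i = v_0 → v_1 → … → v_2 = j of Σ_t A[v_t][v_{t+1}]. For example, for (i, j) = (0, 2) we minimise over 3 possible intermediate vertex sequences; the minimum is 6, attained along the walk 0 → 1 → 2.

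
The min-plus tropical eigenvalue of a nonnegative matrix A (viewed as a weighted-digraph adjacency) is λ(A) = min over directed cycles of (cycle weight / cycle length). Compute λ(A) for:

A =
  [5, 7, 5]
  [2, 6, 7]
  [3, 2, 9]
λ(A) = 3

Enumerate directed cycles and compute their means (weight / length). Sample:
  cycle 0 → 0: weight = 5, length = 1, mean = 5/1 ≈ 5.000
  cycle 1 → 1: weight = 6, length = 1, mean = 6/1 ≈ 6.000
  cycle 2 → 2: weight = 9, length = 1, mean = 9/1 ≈ 9.000
  cycle 0 → 1 → 0: weight = 9, length = 2, mean = 9/2 ≈ 4.500
  cycle 0 → 2 → 0: weight = 8, length = 2, mean = 8/2 ≈ 4.000
  cycle 1 → 0 → 1: weight = 9, length = 2, mean = 9/2 ≈ 4.500
Minimum mean = 3.000, attained e.g. along the cycle 0 → 2 → 1 → 0 with weight 9 and length 3. So λ(A) = 9/3 = 3.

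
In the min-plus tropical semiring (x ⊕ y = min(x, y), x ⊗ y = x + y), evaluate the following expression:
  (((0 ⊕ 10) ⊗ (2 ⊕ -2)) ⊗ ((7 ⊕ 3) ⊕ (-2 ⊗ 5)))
(((0 ⊕ 10) ⊗ (2 ⊕ -2)) ⊗ ((7 ⊕ 3) ⊕ (-2 ⊗ 5))) = 1

Expand innermost to outermost. Recall ⊕ takes the minimum of its arguments and ⊗ takes their sum. Working out the expression (((0 ⊕ 10) ⊗ (2 ⊕ -2)) ⊗ ((7 ⊕ 3) ⊕ (-2 ⊗ 5))) gives 1.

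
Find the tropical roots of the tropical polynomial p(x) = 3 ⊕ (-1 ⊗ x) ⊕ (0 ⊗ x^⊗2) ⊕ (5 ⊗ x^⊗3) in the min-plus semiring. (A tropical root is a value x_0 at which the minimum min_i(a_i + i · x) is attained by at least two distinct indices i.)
Roots: {-5, -1, 4}

Each tropical root is a break point of the lower envelope of the lines y = a_i + i · x (there are 4 lines, with slopes 0, 1, ..., 3). Only the lines that attain the minimum somewhere contribute to roots; other lines are dominated. Here the surviving (envelope) indices are i = 3, i = 2, i = 1, i = 0.
Intersections between consecutive envelope lines give the roots: for adjacent envelope indices i < j the intersection is x = (a_i − a_j) / (j − i). Reading off the sorted break points: {-5, -1, 4}.
Verification: at each break x_0, at least two indices attain the minimum of min_i(a_i + i · x_0).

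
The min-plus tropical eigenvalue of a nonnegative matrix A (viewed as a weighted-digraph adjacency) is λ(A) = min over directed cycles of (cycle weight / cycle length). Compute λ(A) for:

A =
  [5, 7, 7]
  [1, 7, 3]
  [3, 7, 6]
λ(A) = 4

Enumerate directed cycles and compute their means (weight / length). Sample:
  cycle 0 → 0: weight = 5, length = 1, mean = 5/1 ≈ 5.000
  cycle 1 → 1: weight = 7, length = 1, mean = 7/1 ≈ 7.000
  cycle 2 → 2: weight = 6, length = 1, mean = 6/1 ≈ 6.000
  cycle 0 → 1 → 0: weight = 8, length = 2, mean = 8/2 ≈ 4.000
  cycle 0 → 2 → 0: weight = 10, length = 2, mean = 10/2 ≈ 5.000
  cycle 1 → 0 → 1: weight = 8, length = 2, mean = 8/2 ≈ 4.000
Minimum mean = 4.000, attained e.g. along the cycle 0 → 1 → 0 with weight 8 and length 2. So λ(A) = 8/2 = 4.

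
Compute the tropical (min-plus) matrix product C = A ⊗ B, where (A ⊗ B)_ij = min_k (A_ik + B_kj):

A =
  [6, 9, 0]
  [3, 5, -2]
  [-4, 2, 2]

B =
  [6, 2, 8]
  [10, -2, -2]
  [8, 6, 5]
A ⊗ B =
  [8, 6, 5]
  [6, 3, 3]
  [2, -2, 0]

Apply the min-plus product entry-by-entry:
  C[0][0] = min over k of (A[0][0] + B[0][0] = 6 + 6 = 12, A[0][1] + B[1][0] = 9 + 10 = 19, A[0][2] + B[2][0] = 0 + 8 = 8) = 8 (attained at k = 2)
  C[0][1] = min over k of (A[0][0] + B[0][1] = 6 + 2 = 8, A[0][1] + B[1][1] = 9 + -2 = 7, A[0][2] + B[2][1] = 0 + 6 = 6) = 6 (attained at k = 2)
  C[0][2] = min over k of (A[0][0] + B[0][2] = 6 + 8 = 14, A[0][1] + B[1][2] = 9 + -2 = 7, A[0][2] + B[2][2] = 0 + 5 = 5) = 5 (attained at k = 2)
  C[1][0] = min over k of (A[1][0] + B[0][0] = 3 + 6 = 9, A[1][1] + B[1][0] = 5 + 10 = 15, A[1][2] + B[2][0] = -2 + 8 = 6) = 6 (attained at k = 2)
  C[1][1] = min over k of (A[1][0] + B[0][1] = 3 + 2 = 5, A[1][1] + B[1][1] = 5 + -2 = 3, A[1][2] + B[2][1] = -2 + 6 = 4) = 3 (attained at k = 1)
  C[1][2] = min over k of (A[1][0] + B[0][2] = 3 + 8 = 11, A[1][1] + B[1][2] = 5 + -2 = 3, A[1][2] + B[2][2] = -2 + 5 = 3) = 3 (attained at k = 1)
  C[2][0] = min over k of (A[2][0] + B[0][0] = -4 + 6 = 2, A[2][1] + B[1][0] = 2 + 10 = 12, A[2][2] + B[2][0] = 2 + 8 = 10) = 2 (attained at k = 0)
  C[2][1] = min over k of (A[2][0] + B[0][1] = -4 + 2 = -2, A[2][1] + B[1][1] = 2 + -2 = 0, A[2][2] + B[2][1] = 2 + 6 = 8) = -2 (attained at k = 0)
  C[2][2] = min over k of (A[2][0] + B[0][2] = -4 + 8 = 4, A[2][1] + B[1][2] = 2 + -2 = 0, A[2][2] + B[2][2] = 2 + 5 = 7) = 0 (attained at k = 1)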